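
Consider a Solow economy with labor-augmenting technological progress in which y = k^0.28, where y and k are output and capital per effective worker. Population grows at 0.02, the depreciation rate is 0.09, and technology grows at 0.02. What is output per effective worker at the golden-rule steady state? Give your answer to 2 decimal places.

y_gold ≈ 1.35

n + g + δ = 0.02 + 0.02 + 0.09 = 0.13.
Maximizing c = f(k) − (n+g+δ)·k gives f'(k) = n+g+δ, i.e. 0.28·k^(0.28−1) = 0.13, so k_gold = (0.28/0.13)^(1/0.72) ≈ 2.9027.
Output: y_gold = k_gold^0.28 = 2.9027^0.28 ≈ 1.3477.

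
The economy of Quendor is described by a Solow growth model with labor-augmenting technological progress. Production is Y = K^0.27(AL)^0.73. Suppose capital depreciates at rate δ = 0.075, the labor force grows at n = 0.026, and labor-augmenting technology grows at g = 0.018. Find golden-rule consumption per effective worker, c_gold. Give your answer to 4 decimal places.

c_gold ≈ 0.9884

Capital per effective worker breaks even when investment replaces (n + g + δ)·k; here n + g + δ = 0.119.
Golden rule sets MPK = n+g+δ: 0.27·k^(0.27−1) = 0.119, so k_gold = (0.27/0.119)^(1/0.73) ≈ 3.0720.
y_gold = 3.0720^0.27 ≈ 1.3540.
c_gold = y_gold − (n+g+δ)·k_gold = 1.3540 − 0.119·3.0720 ≈ 0.9884.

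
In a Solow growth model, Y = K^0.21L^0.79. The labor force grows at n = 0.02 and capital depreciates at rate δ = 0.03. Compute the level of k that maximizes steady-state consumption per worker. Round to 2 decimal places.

Break-even investment rate: n + δ = 0.02 + 0.03 = 0.05.
At the golden rule the marginal product of capital equals n+δ: 0.21·k^(0.21−1) = 0.05. Solving, k_gold = (0.21/0.05)^(1/0.79) ≈ 6.1507.

k_gold ≈ 6.15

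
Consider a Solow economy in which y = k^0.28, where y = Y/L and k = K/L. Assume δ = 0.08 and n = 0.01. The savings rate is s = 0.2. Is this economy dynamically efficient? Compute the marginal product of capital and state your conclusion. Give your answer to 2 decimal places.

dynamically efficient; MPK ≈ 0.13

Break-even investment rate: n + δ = 0.01 + 0.08 = 0.09.
Steady-state k*: s·k^0.28 = 0.09·k gives k* = (0.2/0.09)^(1/0.72) ≈ 3.0314.
MPK = 0.28·3.0314^(-0.72) ≈ 0.1260.
MPK > n+δ = 0.09, so the economy is dynamically efficient (under-saving).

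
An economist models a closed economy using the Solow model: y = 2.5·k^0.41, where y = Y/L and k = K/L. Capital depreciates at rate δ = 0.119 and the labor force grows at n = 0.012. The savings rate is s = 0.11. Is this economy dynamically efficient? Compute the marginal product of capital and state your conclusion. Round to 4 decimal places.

Break-even investment rate: n + δ = 0.012 + 0.119 = 0.131.
Steady-state k*: s·A·k^0.41 = 0.131·k gives k* = (0.11·2.5/0.131)^(1/0.59) ≈ 3.5145.
MPK = 0.41·2.5·3.5145^(-0.59) ≈ 0.4883.
MPK > n+δ = 0.131, so the economy is dynamically efficient (under-saving).

dynamically efficient; MPK ≈ 0.4883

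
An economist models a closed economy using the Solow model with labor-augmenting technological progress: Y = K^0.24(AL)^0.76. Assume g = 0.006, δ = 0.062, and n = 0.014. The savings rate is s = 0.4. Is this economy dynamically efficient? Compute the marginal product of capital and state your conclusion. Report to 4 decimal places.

dynamically inefficient; MPK ≈ 0.0492

Break-even investment rate: n + g + δ = 0.014 + 0.006 + 0.062 = 0.082.
Steady-state k*: s·k^0.24 = 0.082·k gives k* = (0.4/0.082)^(1/0.76) ≈ 8.0461.
MPK = 0.24·8.0461^(-0.76) ≈ 0.0492.
MPK < n+g+δ = 0.082, so the economy is dynamically inefficient (over-saving).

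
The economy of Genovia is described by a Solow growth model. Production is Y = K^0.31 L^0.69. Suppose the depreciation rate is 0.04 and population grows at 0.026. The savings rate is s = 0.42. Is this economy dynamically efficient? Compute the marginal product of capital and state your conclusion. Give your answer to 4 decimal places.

dynamically inefficient; MPK ≈ 0.0487

n + δ = 0.026 + 0.04 = 0.066.
Steady-state k*: s·k^0.31 = 0.066·k gives k* = (0.42/0.066)^(1/0.69) ≈ 14.6147.
MPK = 0.31·14.6147^(-0.69) ≈ 0.0487.
MPK < n+δ = 0.066, so the economy is dynamically inefficient (over-saving).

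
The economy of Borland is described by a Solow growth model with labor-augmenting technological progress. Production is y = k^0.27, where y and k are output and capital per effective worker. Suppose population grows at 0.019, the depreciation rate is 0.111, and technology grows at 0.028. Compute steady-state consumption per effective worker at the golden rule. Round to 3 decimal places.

c_gold ≈ 0.890

Capital per effective worker breaks even when investment replaces (n + g + δ)·k; here n + g + δ = 0.158.
Setting f'(k) = n+g+δ gives 0.27·k^(0.27−1) = 0.158, hence k_gold = (0.27/0.158)^(1/0.73) ≈ 2.0834.
y_gold = 2.0834^0.27 ≈ 1.2192.
c_gold = y_gold − (n+g+δ)·k_gold = 1.2192 − 0.158·2.0834 ≈ 0.8900.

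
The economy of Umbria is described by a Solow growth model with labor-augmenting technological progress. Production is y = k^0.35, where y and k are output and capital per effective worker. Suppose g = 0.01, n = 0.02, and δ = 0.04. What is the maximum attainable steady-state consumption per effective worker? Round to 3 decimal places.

c_gold ≈ 1.546

n + g + δ = 0.02 + 0.01 + 0.04 = 0.07.
Maximizing c = f(k) − (n+g+δ)·k gives f'(k) = n+g+δ, i.e. 0.35·k^(0.35−1) = 0.07, so k_gold = (0.35/0.07)^(1/0.65) ≈ 11.8943.
y_gold = 11.8943^0.35 ≈ 2.3789.
c_gold = y_gold − (n+g+δ)·k_gold = 2.3789 − 0.07·11.8943 ≈ 1.5463.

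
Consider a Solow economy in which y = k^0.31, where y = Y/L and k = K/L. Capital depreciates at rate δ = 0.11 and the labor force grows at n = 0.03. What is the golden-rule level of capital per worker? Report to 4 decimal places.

k_gold ≈ 3.1647

The effective depreciation rate is n + δ = 0.03 + 0.11 = 0.14.
At the golden rule the marginal product of capital equals n+δ: 0.31·k^(0.31−1) = 0.14. Solving, k_gold = (0.31/0.14)^(1/0.69) ≈ 3.1647.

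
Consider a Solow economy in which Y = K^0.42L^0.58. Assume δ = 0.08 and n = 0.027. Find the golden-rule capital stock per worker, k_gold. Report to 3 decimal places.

Break-even investment rate: n + δ = 0.027 + 0.08 = 0.107.
Maximizing c = f(k) − (n+δ)·k gives f'(k) = n+δ, i.e. 0.42·k^(0.42−1) = 0.107, so k_gold = (0.42/0.107)^(1/0.58) ≈ 10.5659.

k_gold ≈ 10.566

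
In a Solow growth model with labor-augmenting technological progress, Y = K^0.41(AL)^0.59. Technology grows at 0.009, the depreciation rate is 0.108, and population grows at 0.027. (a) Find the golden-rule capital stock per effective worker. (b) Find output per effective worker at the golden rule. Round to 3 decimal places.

Capital per effective worker breaks even when investment replaces (n + g + δ)·k; here n + g + δ = 0.144.
Setting f'(k) = n+g+δ gives 0.41·k^(0.41−1) = 0.144, hence k_gold = (0.41/0.144)^(1/0.59) ≈ 5.8912.
y_gold = 5.8912^0.41 ≈ 2.0691.

(a) k_gold ≈ 5.891; (b) y_gold ≈ 2.069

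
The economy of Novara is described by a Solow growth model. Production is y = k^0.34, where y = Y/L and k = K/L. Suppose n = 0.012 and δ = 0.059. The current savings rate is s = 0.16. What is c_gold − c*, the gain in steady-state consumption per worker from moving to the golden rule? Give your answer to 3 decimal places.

Δc ≈ 0.202

The effective depreciation rate is n + δ = 0.012 + 0.059 = 0.071.
Current steady state (s = 0.16): k* = (0.16/0.071)^(1/0.66) ≈ 3.4248, y* = 3.4248^0.34 ≈ 1.5198, c* = (1−0.16)·1.5198 ≈ 1.2766.
Golden rule sets MPK = n+δ: 0.34·k^(0.34−1) = 0.071, so k_gold = (0.34/0.071)^(1/0.66) ≈ 10.7309.
y_gold = 10.7309^0.34 ≈ 2.2409, c_gold = y_gold − 0.071·k_gold ≈ 1.4790.
Gain: Δc = 1.4790 − 1.2766 ≈ 0.2024.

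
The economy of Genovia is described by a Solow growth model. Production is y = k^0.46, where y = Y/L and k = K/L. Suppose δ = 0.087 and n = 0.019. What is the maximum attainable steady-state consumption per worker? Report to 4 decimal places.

Break-even investment rate: n + δ = 0.019 + 0.087 = 0.106.
At the golden rule the marginal product of capital equals n+δ: 0.46·k^(0.46−1) = 0.106. Solving, k_gold = (0.46/0.106)^(1/0.54) ≈ 15.1519.
y_gold = 15.1519^0.46 ≈ 3.4915.
c_gold = y_gold − (n+δ)·k_gold = 3.4915 − 0.106·15.1519 ≈ 1.8854.

c_gold ≈ 1.8854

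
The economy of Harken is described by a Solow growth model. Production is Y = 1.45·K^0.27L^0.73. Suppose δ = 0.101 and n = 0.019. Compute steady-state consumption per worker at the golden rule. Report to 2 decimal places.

n + δ = 0.019 + 0.101 = 0.12.
At the golden rule the marginal product of capital equals n+δ: 0.27·1.45·k^(0.27−1) = 0.12. Solving, k_gold = (0.27·1.45/0.12)^(1/0.73) ≈ 5.0524.
y_gold = 1.45·5.0524^0.27 ≈ 2.2455.
c_gold = y_gold − (n+δ)·k_gold = 2.2455 − 0.12·5.0524 ≈ 1.6392.

c_gold ≈ 1.64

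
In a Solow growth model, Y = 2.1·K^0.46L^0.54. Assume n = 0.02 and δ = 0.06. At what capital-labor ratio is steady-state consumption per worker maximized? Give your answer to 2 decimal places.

Break-even investment rate: n + δ = 0.02 + 0.06 = 0.08.
Maximizing c = f(k) − (n+δ)·k gives f'(k) = n+δ, i.e. 0.46·2.1·k^(0.46−1) = 0.08, so k_gold = (0.46·2.1/0.08)^(1/0.54) ≈ 100.8079.

k_gold ≈ 100.81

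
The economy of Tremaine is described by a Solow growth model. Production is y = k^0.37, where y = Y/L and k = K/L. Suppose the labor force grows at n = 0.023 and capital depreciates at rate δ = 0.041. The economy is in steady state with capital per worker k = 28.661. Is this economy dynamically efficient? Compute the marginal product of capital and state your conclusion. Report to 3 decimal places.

dynamically inefficient; MPK ≈ 0.045

Capital per worker breaks even when investment replaces (n + δ)·k; here n + δ = 0.064.
MPK = 0.37·k^(0.37−1) = 0.37·28.661^(-0.63) ≈ 0.0447.
MPK < 0.064, so the economy is dynamically inefficient (over-saving).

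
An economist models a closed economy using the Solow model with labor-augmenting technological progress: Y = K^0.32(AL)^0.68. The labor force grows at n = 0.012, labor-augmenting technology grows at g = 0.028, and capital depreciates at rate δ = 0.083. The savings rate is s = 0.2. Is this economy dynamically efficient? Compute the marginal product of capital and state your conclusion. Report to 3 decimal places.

Capital per effective worker breaks even when investment replaces (n + g + δ)·k; here n + g + δ = 0.123.
Steady-state k*: s·k^0.32 = 0.123·k gives k* = (0.2/0.123)^(1/0.68) ≈ 2.0440.
MPK = 0.32·2.0440^(-0.68) ≈ 0.1968.
MPK > n+g+δ = 0.123, so the economy is dynamically efficient (under-saving).

dynamically efficient; MPK ≈ 0.197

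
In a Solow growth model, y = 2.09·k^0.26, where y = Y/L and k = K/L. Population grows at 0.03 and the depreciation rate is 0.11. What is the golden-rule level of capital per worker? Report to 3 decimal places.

k_gold ≈ 6.251

Capital per worker breaks even when investment replaces (n + δ)·k; here n + δ = 0.14.
Setting f'(k) = n+δ gives 0.26·2.09·k^(0.26−1) = 0.14, hence k_gold = (0.26·2.09/0.14)^(1/0.74) ≈ 6.2508.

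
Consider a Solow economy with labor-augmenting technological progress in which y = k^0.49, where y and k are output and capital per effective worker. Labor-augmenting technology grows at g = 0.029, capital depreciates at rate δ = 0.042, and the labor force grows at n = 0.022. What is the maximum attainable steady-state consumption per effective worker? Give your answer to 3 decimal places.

c_gold ≈ 2.518

n + g + δ = 0.022 + 0.029 + 0.042 = 0.093.
Maximizing c = f(k) − (n+g+δ)·k gives f'(k) = n+g+δ, i.e. 0.49·k^(0.49−1) = 0.093, so k_gold = (0.49/0.093)^(1/0.51) ≈ 26.0090.
y_gold = 26.0090^0.49 ≈ 4.9364.
c_gold = y_gold − (n+g+δ)·k_gold = 4.9364 − 0.093·26.0090 ≈ 2.5176.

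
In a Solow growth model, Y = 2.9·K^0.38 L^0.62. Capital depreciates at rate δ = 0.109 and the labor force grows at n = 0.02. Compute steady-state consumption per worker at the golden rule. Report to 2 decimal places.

Capital per worker breaks even when investment replaces (n + δ)·k; here n + δ = 0.129.
Golden rule sets MPK = n+δ: 0.38·2.9·k^(0.38−1) = 0.129, so k_gold = (0.38·2.9/0.129)^(1/0.62) ≈ 31.8103.
y_gold = 2.9·31.8103^0.38 ≈ 10.7988.
c_gold = y_gold − (n+δ)·k_gold = 10.7988 − 0.129·31.8103 ≈ 6.6952.

c_gold ≈ 6.70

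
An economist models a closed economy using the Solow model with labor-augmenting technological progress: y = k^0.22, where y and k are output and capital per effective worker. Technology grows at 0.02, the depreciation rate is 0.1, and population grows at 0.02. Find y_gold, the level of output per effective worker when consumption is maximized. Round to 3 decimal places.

y_gold ≈ 1.136

n + g + δ = 0.02 + 0.02 + 0.1 = 0.14.
Maximizing c = f(k) − (n+g+δ)·k gives f'(k) = n+g+δ, i.e. 0.22·k^(0.22−1) = 0.14, so k_gold = (0.22/0.14)^(1/0.78) ≈ 1.7851.
Output: y_gold = k_gold^0.22 = 1.7851^0.22 ≈ 1.1360.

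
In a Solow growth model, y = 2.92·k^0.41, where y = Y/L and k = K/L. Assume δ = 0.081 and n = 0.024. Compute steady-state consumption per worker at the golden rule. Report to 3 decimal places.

Capital per worker breaks even when investment replaces (n + δ)·k; here n + δ = 0.105.
Golden rule sets MPK = n+δ: 0.41·2.92·k^(0.41−1) = 0.105, so k_gold = (0.41·2.92/0.105)^(1/0.59) ≈ 61.8710.
y_gold = 2.92·61.8710^0.41 ≈ 15.8450.
c_gold = y_gold − (n+δ)·k_gold = 15.8450 − 0.105·61.8710 ≈ 9.3486.

c_gold ≈ 9.349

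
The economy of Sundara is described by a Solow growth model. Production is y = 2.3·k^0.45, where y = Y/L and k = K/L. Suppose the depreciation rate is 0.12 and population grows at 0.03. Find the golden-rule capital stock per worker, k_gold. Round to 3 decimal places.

n + δ = 0.03 + 0.12 = 0.15.
Setting f'(k) = n+δ gives 0.45·2.3·k^(0.45−1) = 0.15, hence k_gold = (0.45·2.3/0.15)^(1/0.55) ≈ 33.5104.

k_gold ≈ 33.510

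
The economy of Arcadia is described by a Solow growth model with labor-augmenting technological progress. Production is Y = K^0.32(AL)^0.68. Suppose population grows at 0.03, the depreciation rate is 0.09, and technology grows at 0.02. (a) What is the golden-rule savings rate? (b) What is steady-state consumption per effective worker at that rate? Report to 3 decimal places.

Break-even investment rate: n + g + δ = 0.03 + 0.02 + 0.09 = 0.14.
For Cobb-Douglas, s_gold equals capital's share: s_gold = 0.32.
At the golden rule the marginal product of capital equals n+g+δ: 0.32·k^(0.32−1) = 0.14. Solving, k_gold = (0.32/0.14)^(1/0.68) ≈ 3.3727.
y_gold = 3.3727^0.32 ≈ 1.4755; c_gold = (1−0.32)·y_gold ≈ 1.0034.

(a) s_gold = 0.320; (b) c_gold ≈ 1.003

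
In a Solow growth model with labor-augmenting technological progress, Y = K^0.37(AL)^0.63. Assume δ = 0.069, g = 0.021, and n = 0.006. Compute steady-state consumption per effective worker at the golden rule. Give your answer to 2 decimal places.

n + g + δ = 0.006 + 0.021 + 0.069 = 0.096.
At the golden rule the marginal product of capital equals n+g+δ: 0.37·k^(0.37−1) = 0.096. Solving, k_gold = (0.37/0.096)^(1/0.63) ≈ 8.5123.
y_gold = 8.5123^0.37 ≈ 2.2086.
c_gold = y_gold − (n+g+δ)·k_gold = 2.2086 − 0.096·8.5123 ≈ 1.3914.

c_gold ≈ 1.39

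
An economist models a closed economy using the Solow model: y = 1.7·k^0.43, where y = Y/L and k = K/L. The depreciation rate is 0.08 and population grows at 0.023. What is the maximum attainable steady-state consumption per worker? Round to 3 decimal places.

Capital per worker breaks even when investment replaces (n + δ)·k; here n + δ = 0.103.
Setting f'(k) = n+δ gives 0.43·1.7·k^(0.43−1) = 0.103, hence k_gold = (0.43·1.7/0.103)^(1/0.57) ≈ 31.1260.
y_gold = 1.7·31.1260^0.43 ≈ 7.4558.
c_gold = y_gold − (n+δ)·k_gold = 7.4558 − 0.103·31.1260 ≈ 4.2498.

c_gold ≈ 4.250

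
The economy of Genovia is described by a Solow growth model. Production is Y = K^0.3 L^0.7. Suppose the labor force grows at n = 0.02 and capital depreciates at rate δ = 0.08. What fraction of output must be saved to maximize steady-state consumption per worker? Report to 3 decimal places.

s_gold = 0.300

Break-even investment rate: n + δ = 0.02 + 0.08 = 0.1.
At the golden rule MPK = n+δ, and in any Cobb-Douglas steady state s = (n+δ)·k/y = MPK·k/y = capital's share 0.3.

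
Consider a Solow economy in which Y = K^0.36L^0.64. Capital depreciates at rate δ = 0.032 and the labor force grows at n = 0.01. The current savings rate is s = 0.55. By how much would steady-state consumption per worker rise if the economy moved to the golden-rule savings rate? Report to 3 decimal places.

Δc ≈ 0.231

Capital per worker breaks even when investment replaces (n + δ)·k; here n + δ = 0.042.
Current steady state (s = 0.55): k* = (0.55/0.042)^(1/0.64) ≈ 55.6531, y* = 55.6531^0.36 ≈ 4.2499, c* = (1−0.55)·4.2499 ≈ 1.9124.
Golden rule sets MPK = n+δ: 0.36·k^(0.36−1) = 0.042, so k_gold = (0.36/0.042)^(1/0.64) ≈ 28.7009.
y_gold = 28.7009^0.36 ≈ 3.3484, c_gold = y_gold − 0.042·k_gold ≈ 2.1430.
Gain: Δc = 2.1430 − 1.9124 ≈ 0.2306.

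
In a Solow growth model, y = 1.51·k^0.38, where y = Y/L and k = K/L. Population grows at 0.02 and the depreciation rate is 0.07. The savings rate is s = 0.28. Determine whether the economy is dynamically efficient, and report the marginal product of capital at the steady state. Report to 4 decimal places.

dynamically efficient; MPK ≈ 0.1221

Break-even investment rate: n + δ = 0.02 + 0.07 = 0.09.
Steady-state k*: s·A·k^0.38 = 0.09·k gives k* = (0.28·1.51/0.09)^(1/0.62) ≈ 12.1254.
MPK = 0.38·1.51·12.1254^(-0.62) ≈ 0.1221.
MPK > n+δ = 0.09, so the economy is dynamically efficient (under-saving).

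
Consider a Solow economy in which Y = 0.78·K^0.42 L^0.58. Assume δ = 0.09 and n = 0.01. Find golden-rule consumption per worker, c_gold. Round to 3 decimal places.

n + δ = 0.01 + 0.09 = 0.1.
At the golden rule the marginal product of capital equals n+δ: 0.42·0.78·k^(0.42−1) = 0.1. Solving, k_gold = (0.42·0.78/0.1)^(1/0.58) ≈ 7.7361.
y_gold = 0.78·7.7361^0.42 ≈ 1.8419.
c_gold = y_gold − (n+δ)·k_gold = 1.8419 − 0.1·7.7361 ≈ 1.0683.

c_gold ≈ 1.068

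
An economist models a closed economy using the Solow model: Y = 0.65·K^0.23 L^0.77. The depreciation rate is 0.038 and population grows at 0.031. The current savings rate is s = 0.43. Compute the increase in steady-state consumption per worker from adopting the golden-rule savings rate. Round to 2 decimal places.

Δc ≈ 0.07

n + δ = 0.031 + 0.038 = 0.069.
Current steady state (s = 0.43): k* = (0.43·0.65/0.069)^(1/0.77) ≈ 6.1518, y* = 0.65·6.1518^0.23 ≈ 0.9872, c* = (1−0.43)·0.9872 ≈ 0.5627.
Golden rule sets MPK = n+δ: 0.23·0.65·k^(0.23−1) = 0.069, so k_gold = (0.23·0.65/0.069)^(1/0.77) ≈ 2.7296.
y_gold = 0.65·2.7296^0.23 ≈ 0.8189, c_gold = y_gold − 0.069·k_gold ≈ 0.6305.
Gain: Δc = 0.6305 − 0.5627 ≈ 0.0679.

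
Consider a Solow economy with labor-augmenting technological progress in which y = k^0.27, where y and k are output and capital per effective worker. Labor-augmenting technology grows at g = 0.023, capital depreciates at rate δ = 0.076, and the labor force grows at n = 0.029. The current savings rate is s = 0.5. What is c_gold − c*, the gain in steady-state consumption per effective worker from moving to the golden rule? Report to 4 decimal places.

Δc ≈ 0.1345

Break-even investment rate: n + g + δ = 0.029 + 0.023 + 0.076 = 0.128.
Current steady state (s = 0.5): k* = (0.5/0.128)^(1/0.73) ≈ 6.4659, y* = 6.4659^0.27 ≈ 1.6553, c* = (1−0.5)·1.6553 ≈ 0.8276.
Maximizing c = f(k) − (n+g+δ)·k gives f'(k) = n+g+δ, i.e. 0.27·k^(0.27−1) = 0.128, so k_gold = (0.27/0.128)^(1/0.73) ≈ 2.7800.
y_gold = 2.7800^0.27 ≈ 1.3179, c_gold = y_gold − 0.128·k_gold ≈ 0.9621.
Gain: Δc = 0.9621 − 0.8276 ≈ 0.1345.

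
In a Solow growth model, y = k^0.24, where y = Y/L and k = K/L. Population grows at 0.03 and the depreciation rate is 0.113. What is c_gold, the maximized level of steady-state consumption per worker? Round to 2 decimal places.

Capital per worker breaks even when investment replaces (n + δ)·k; here n + δ = 0.143.
Maximizing c = f(k) − (n+δ)·k gives f'(k) = n+δ, i.e. 0.24·k^(0.24−1) = 0.143, so k_gold = (0.24/0.143)^(1/0.76) ≈ 1.9765.
y_gold = 1.9765^0.24 ≈ 1.1776.
c_gold = y_gold − (n+δ)·k_gold = 1.1776 − 0.143·1.9765 ≈ 0.8950.

c_gold ≈ 0.90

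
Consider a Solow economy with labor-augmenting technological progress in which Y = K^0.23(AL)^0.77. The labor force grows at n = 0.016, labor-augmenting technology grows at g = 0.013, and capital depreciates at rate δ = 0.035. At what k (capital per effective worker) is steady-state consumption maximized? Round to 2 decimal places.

The effective depreciation rate is n + g + δ = 0.016 + 0.013 + 0.035 = 0.064.
Setting f'(k) = n+g+δ gives 0.23·k^(0.23−1) = 0.064, hence k_gold = (0.23/0.064)^(1/0.77) ≈ 5.2661.

k_gold ≈ 5.27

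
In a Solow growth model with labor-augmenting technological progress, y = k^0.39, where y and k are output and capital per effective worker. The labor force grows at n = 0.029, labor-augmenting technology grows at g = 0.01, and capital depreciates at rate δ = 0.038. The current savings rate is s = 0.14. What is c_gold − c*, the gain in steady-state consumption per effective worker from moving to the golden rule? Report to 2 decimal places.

Δc ≈ 0.46

The effective depreciation rate is n + g + δ = 0.029 + 0.01 + 0.038 = 0.077.
Current steady state (s = 0.14): k* = (0.14/0.077)^(1/0.61) ≈ 2.6646, y* = 2.6646^0.39 ≈ 1.4655, c* = (1−0.14)·1.4655 ≈ 1.2604.
At the golden rule the marginal product of capital equals n+g+δ: 0.39·k^(0.39−1) = 0.077. Solving, k_gold = (0.39/0.077)^(1/0.61) ≈ 14.2902.
y_gold = 14.2902^0.39 ≈ 2.8214, c_gold = y_gold − 0.077·k_gold ≈ 1.7211.
Gain: Δc = 1.7211 − 1.2604 ≈ 0.4607.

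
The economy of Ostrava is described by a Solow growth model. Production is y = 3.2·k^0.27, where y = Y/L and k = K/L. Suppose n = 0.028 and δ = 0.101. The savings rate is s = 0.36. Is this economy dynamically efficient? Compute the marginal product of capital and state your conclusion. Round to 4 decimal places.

Capital per worker breaks even when investment replaces (n + δ)·k; here n + δ = 0.129.
Steady-state k*: s·A·k^0.27 = 0.129·k gives k* = (0.36·3.2/0.129)^(1/0.73) ≈ 20.0702.
MPK = 0.27·3.2·20.0702^(-0.73) ≈ 0.0968.
MPK < n+δ = 0.129, so the economy is dynamically inefficient (over-saving).

dynamically inefficient; MPK ≈ 0.0968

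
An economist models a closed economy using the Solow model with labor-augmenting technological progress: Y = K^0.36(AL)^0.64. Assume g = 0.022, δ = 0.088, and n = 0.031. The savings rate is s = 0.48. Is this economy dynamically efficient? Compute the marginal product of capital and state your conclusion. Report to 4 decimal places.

Capital per effective worker breaks even when investment replaces (n + g + δ)·k; here n + g + δ = 0.141.
Steady-state k*: s·k^0.36 = 0.141·k gives k* = (0.48/0.141)^(1/0.64) ≈ 6.7809.
MPK = 0.36·6.7809^(-0.64) ≈ 0.1057.
MPK < n+g+δ = 0.141, so the economy is dynamically inefficient (over-saving).

dynamically inefficient; MPK ≈ 0.1057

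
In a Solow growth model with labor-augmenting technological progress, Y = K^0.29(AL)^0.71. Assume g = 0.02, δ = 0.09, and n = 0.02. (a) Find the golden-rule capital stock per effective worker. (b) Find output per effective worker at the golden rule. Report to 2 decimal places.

The effective depreciation rate is n + g + δ = 0.02 + 0.02 + 0.09 = 0.13.
At the golden rule the marginal product of capital equals n+g+δ: 0.29·k^(0.29−1) = 0.13. Solving, k_gold = (0.29/0.13)^(1/0.71) ≈ 3.0959.
y_gold = 3.0959^0.29 ≈ 1.3878.

(a) k_gold ≈ 3.10; (b) y_gold ≈ 1.39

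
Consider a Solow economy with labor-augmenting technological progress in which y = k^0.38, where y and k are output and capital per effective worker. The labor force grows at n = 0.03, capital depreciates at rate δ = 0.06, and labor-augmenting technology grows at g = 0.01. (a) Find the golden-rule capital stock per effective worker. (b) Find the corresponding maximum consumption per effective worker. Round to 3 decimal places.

(a) k_gold ≈ 8.613; (b) c_gold ≈ 1.405

n + g + δ = 0.03 + 0.01 + 0.06 = 0.1.
Golden rule sets MPK = n+g+δ: 0.38·k^(0.38−1) = 0.1, so k_gold = (0.38/0.1)^(1/0.62) ≈ 8.6126.
y_gold = 8.6126^0.38 ≈ 2.2665; c_gold = y_gold − 0.1·k_gold ≈ 1.4052.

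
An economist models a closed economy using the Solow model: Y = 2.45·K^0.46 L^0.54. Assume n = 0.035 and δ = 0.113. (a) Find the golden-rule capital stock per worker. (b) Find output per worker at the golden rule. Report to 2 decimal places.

Capital per worker breaks even when investment replaces (n + δ)·k; here n + δ = 0.148.
Setting f'(k) = n+δ gives 0.46·2.45·k^(0.46−1) = 0.148, hence k_gold = (0.46·2.45/0.148)^(1/0.54) ≈ 42.9248.
y_gold = 2.45·42.9248^0.46 ≈ 13.8106.

(a) k_gold ≈ 42.92; (b) y_gold ≈ 13.81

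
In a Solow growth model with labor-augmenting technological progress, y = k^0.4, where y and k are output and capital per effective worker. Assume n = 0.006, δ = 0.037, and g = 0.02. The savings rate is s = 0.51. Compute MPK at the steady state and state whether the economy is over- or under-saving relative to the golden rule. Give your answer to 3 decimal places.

over-saving; MPK ≈ 0.049

Break-even investment rate: n + g + δ = 0.006 + 0.02 + 0.037 = 0.063.
Steady-state k*: s·k^0.4 = 0.063·k gives k* = (0.51/0.063)^(1/0.6) ≈ 32.6374.
MPK = 0.4·32.6374^(-0.6) ≈ 0.0494.
MPK < n+g+δ = 0.063, so the economy is dynamically inefficient (over-saving).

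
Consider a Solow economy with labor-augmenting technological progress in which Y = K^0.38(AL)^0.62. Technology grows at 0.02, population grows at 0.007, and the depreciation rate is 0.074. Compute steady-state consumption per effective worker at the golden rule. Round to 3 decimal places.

n + g + δ = 0.007 + 0.02 + 0.074 = 0.101.
Golden rule sets MPK = n+g+δ: 0.38·k^(0.38−1) = 0.101, so k_gold = (0.38/0.101)^(1/0.62) ≈ 8.4755.
y_gold = 8.4755^0.38 ≈ 2.2527.
c_gold = y_gold − (n+g+δ)·k_gold = 2.2527 − 0.101·8.4755 ≈ 1.3967.

c_gold ≈ 1.397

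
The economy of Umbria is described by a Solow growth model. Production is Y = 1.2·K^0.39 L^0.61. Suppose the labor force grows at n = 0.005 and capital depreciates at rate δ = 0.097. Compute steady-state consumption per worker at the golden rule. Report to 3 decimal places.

c_gold ≈ 1.939

Capital per worker breaks even when investment replaces (n + δ)·k; here n + δ = 0.102.
Setting f'(k) = n+δ gives 0.39·1.2·k^(0.39−1) = 0.102, hence k_gold = (0.39·1.2/0.102)^(1/0.61) ≈ 12.1525.
y_gold = 1.2·12.1525^0.39 ≈ 3.1783.
c_gold = y_gold − (n+δ)·k_gold = 3.1783 − 0.102·12.1525 ≈ 1.9388.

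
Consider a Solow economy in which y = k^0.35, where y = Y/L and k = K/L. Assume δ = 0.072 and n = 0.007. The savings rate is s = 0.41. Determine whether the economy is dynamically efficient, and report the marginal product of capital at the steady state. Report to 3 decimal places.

dynamically inefficient; MPK ≈ 0.067

Break-even investment rate: n + δ = 0.007 + 0.072 = 0.079.
Steady-state k*: s·k^0.35 = 0.079·k gives k* = (0.41/0.079)^(1/0.65) ≈ 12.5962.
MPK = 0.35·12.5962^(-0.65) ≈ 0.0674.
MPK < n+δ = 0.079, so the economy is dynamically inefficient (over-saving).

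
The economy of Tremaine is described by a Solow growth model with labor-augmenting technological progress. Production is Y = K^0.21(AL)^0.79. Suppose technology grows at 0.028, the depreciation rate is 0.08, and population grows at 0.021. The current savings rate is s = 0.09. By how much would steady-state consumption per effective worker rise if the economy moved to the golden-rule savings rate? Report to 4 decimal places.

The effective depreciation rate is n + g + δ = 0.021 + 0.028 + 0.08 = 0.129.
Current steady state (s = 0.09): k* = (0.09/0.129)^(1/0.79) ≈ 0.6340, y* = 0.6340^0.21 ≈ 0.9087, c* = (1−0.09)·0.9087 ≈ 0.8270.
Maximizing c = f(k) − (n+g+δ)·k gives f'(k) = n+g+δ, i.e. 0.21·k^(0.21−1) = 0.129, so k_gold = (0.21/0.129)^(1/0.79) ≈ 1.8530.
y_gold = 1.8530^0.21 ≈ 1.1383, c_gold = y_gold − 0.129·k_gold ≈ 0.8993.
Gain: Δc = 0.8993 − 0.8270 ≈ 0.0723.

Δc ≈ 0.0723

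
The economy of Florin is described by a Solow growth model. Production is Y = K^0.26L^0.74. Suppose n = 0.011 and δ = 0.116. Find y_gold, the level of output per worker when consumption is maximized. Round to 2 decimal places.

y_gold ≈ 1.29

Capital per worker breaks even when investment replaces (n + δ)·k; here n + δ = 0.127.
At the golden rule the marginal product of capital equals n+δ: 0.26·k^(0.26−1) = 0.127. Solving, k_gold = (0.26/0.127)^(1/0.74) ≈ 2.6333.
Output: y_gold = k_gold^0.26 = 2.6333^0.26 ≈ 1.2863.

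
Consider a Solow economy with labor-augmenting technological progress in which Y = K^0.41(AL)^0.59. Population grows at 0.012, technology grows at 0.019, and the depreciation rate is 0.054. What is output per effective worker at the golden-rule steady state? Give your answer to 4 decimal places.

n + g + δ = 0.012 + 0.019 + 0.054 = 0.085.
Golden rule sets MPK = n+g+δ: 0.41·k^(0.41−1) = 0.085, so k_gold = (0.41/0.085)^(1/0.59) ≈ 14.3961.
Output: y_gold = k_gold^0.41 = 14.3961^0.41 ≈ 2.9846.

y_gold ≈ 2.9846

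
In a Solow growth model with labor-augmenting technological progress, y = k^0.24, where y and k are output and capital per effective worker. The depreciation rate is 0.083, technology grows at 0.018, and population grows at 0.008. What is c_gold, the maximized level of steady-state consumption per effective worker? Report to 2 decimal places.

n + g + δ = 0.008 + 0.018 + 0.083 = 0.109.
Golden rule sets MPK = n+g+δ: 0.24·k^(0.24−1) = 0.109, so k_gold = (0.24/0.109)^(1/0.76) ≈ 2.8251.
y_gold = 2.8251^0.24 ≈ 1.2831.
c_gold = y_gold − (n+g+δ)·k_gold = 1.2831 − 0.109·2.8251 ≈ 0.9751.

c_gold ≈ 0.98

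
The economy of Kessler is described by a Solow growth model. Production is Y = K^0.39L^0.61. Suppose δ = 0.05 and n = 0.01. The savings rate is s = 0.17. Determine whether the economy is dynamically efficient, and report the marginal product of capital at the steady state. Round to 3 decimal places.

Break-even investment rate: n + δ = 0.01 + 0.05 = 0.06.
Steady-state k*: s·k^0.39 = 0.06·k gives k* = (0.17/0.06)^(1/0.61) ≈ 5.5141.
MPK = 0.39·5.5141^(-0.61) ≈ 0.1376.
MPK > n+δ = 0.06, so the economy is dynamically efficient (under-saving).

dynamically efficient; MPK ≈ 0.138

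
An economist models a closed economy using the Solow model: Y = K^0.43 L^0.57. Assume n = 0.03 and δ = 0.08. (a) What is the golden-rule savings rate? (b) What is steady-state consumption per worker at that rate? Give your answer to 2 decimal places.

(a) s_gold = 0.43; (b) c_gold ≈ 1.59

The effective depreciation rate is n + δ = 0.03 + 0.08 = 0.11.
For Cobb-Douglas, s_gold equals capital's share: s_gold = 0.43.
Setting f'(k) = n+δ gives 0.43·k^(0.43−1) = 0.11, hence k_gold = (0.43/0.11)^(1/0.57) ≈ 10.9328.
y_gold = 10.9328^0.43 ≈ 2.7968; c_gold = (1−0.43)·y_gold ≈ 1.5941.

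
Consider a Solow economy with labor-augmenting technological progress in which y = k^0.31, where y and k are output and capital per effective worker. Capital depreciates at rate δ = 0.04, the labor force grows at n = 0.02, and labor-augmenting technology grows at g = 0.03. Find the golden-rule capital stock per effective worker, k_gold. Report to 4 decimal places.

k_gold ≈ 6.0039

Capital per effective worker breaks even when investment replaces (n + g + δ)·k; here n + g + δ = 0.09.
Maximizing c = f(k) − (n+g+δ)·k gives f'(k) = n+g+δ, i.e. 0.31·k^(0.31−1) = 0.09, so k_gold = (0.31/0.09)^(1/0.69) ≈ 6.0039.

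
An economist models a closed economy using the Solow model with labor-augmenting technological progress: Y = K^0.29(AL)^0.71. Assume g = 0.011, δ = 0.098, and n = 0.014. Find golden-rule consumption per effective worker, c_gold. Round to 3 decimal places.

Break-even investment rate: n + g + δ = 0.014 + 0.011 + 0.098 = 0.123.
At the golden rule the marginal product of capital equals n+g+δ: 0.29·k^(0.29−1) = 0.123. Solving, k_gold = (0.29/0.123)^(1/0.71) ≈ 3.3469.
y_gold = 3.3469^0.29 ≈ 1.4195.
c_gold = y_gold − (n+g+δ)·k_gold = 1.4195 − 0.123·3.3469 ≈ 1.0079.

c_gold ≈ 1.008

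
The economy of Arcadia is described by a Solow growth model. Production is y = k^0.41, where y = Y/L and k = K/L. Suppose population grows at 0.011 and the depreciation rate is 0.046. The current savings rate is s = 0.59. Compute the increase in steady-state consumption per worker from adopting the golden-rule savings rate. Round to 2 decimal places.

Δc ≈ 0.24

The effective depreciation rate is n + δ = 0.011 + 0.046 = 0.057.
Current steady state (s = 0.59): k* = (0.59/0.057)^(1/0.59) ≈ 52.5170, y* = 52.5170^0.41 ≈ 5.0737, c* = (1−0.59)·5.0737 ≈ 2.0802.
Golden rule sets MPK = n+δ: 0.41·k^(0.41−1) = 0.057, so k_gold = (0.41/0.057)^(1/0.59) ≈ 28.3392.
y_gold = 28.3392^0.41 ≈ 3.9398, c_gold = y_gold − 0.057·k_gold ≈ 2.3245.
Gain: Δc = 2.3245 − 2.0802 ≈ 0.2443.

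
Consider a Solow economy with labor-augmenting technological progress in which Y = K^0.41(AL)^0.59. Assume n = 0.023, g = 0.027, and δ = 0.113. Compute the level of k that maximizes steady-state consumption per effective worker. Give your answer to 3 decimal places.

k_gold ≈ 4.775

n + g + δ = 0.023 + 0.027 + 0.113 = 0.163.
Golden rule sets MPK = n+g+δ: 0.41·k^(0.41−1) = 0.163, so k_gold = (0.41/0.163)^(1/0.59) ≈ 4.7750.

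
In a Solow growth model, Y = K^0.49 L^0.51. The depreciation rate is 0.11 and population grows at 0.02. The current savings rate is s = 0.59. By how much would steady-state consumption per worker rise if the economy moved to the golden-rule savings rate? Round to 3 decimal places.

Capital per worker breaks even when investment replaces (n + δ)·k; here n + δ = 0.13.
Current steady state (s = 0.59): k* = (0.59/0.13)^(1/0.51) ≈ 19.4114, y* = 19.4114^0.49 ≈ 4.2771, c* = (1−0.59)·4.2771 ≈ 1.7536.
Golden rule sets MPK = n+δ: 0.49·k^(0.49−1) = 0.13, so k_gold = (0.49/0.13)^(1/0.51) ≈ 13.4868.
y_gold = 13.4868^0.49 ≈ 3.5781, c_gold = y_gold − 0.13·k_gold ≈ 1.8248.
Gain: Δc = 1.8248 − 1.7536 ≈ 0.0712.

Δc ≈ 0.071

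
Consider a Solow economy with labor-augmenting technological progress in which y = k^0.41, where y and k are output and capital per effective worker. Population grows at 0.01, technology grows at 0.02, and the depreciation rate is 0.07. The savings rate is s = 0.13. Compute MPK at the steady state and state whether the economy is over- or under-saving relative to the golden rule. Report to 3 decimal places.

under-saving; MPK ≈ 0.315

Capital per effective worker breaks even when investment replaces (n + g + δ)·k; here n + g + δ = 0.1.
Steady-state k*: s·k^0.41 = 0.1·k gives k* = (0.13/0.1)^(1/0.59) ≈ 1.5600.
MPK = 0.41·1.5600^(-0.59) ≈ 0.3154.
MPK > n+g+δ = 0.1, so the economy is dynamically efficient (under-saving).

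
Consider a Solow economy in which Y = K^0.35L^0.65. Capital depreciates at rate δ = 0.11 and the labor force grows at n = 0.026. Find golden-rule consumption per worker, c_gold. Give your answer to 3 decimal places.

The effective depreciation rate is n + δ = 0.026 + 0.11 = 0.136.
At the golden rule the marginal product of capital equals n+δ: 0.35·k^(0.35−1) = 0.136. Solving, k_gold = (0.35/0.136)^(1/0.65) ≈ 4.2814.
y_gold = 4.2814^0.35 ≈ 1.6636.
c_gold = y_gold − (n+δ)·k_gold = 1.6636 − 0.136·4.2814 ≈ 1.0814.

c_gold ≈ 1.081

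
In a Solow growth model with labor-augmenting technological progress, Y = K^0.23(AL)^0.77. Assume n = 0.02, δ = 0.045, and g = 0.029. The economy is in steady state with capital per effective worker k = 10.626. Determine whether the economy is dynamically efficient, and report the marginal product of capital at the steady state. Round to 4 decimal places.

dynamically inefficient; MPK ≈ 0.0373

Break-even investment rate: n + g + δ = 0.02 + 0.029 + 0.045 = 0.094.
MPK = 0.23·k^(0.23−1) = 0.23·10.626^(-0.77) ≈ 0.0373.
MPK < 0.094, so the economy is dynamically inefficient (over-saving).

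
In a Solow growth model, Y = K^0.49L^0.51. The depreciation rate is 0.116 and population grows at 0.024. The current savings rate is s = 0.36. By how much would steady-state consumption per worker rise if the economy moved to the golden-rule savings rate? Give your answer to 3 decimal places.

Δc ≈ 0.114

Capital per worker breaks even when investment replaces (n + δ)·k; here n + δ = 0.14.
Current steady state (s = 0.36): k* = (0.36/0.14)^(1/0.51) ≈ 6.3718, y* = 6.3718^0.49 ≈ 2.4779, c* = (1−0.36)·2.4779 ≈ 1.5859.
Golden rule sets MPK = n+δ: 0.49·k^(0.49−1) = 0.14, so k_gold = (0.49/0.14)^(1/0.51) ≈ 11.6627.
y_gold = 11.6627^0.49 ≈ 3.3322, c_gold = y_gold − 0.14·k_gold ≈ 1.6994.
Gain: Δc = 1.6994 − 1.5859 ≈ 0.1136.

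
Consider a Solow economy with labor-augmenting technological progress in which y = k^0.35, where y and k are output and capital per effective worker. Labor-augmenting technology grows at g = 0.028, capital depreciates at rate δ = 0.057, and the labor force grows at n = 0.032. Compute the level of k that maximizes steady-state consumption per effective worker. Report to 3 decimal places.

k_gold ≈ 5.397

The effective depreciation rate is n + g + δ = 0.032 + 0.028 + 0.057 = 0.117.
At the golden rule the marginal product of capital equals n+g+δ: 0.35·k^(0.35−1) = 0.117. Solving, k_gold = (0.35/0.117)^(1/0.65) ≈ 5.3967.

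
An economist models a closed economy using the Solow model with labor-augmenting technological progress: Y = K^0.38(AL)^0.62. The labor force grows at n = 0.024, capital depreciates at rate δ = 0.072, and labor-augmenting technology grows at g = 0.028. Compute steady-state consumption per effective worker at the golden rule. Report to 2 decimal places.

c_gold ≈ 1.23

The effective depreciation rate is n + g + δ = 0.024 + 0.028 + 0.072 = 0.124.
Setting f'(k) = n+g+δ gives 0.38·k^(0.38−1) = 0.124, hence k_gold = (0.38/0.124)^(1/0.62) ≈ 6.0877.
y_gold = 6.0877^0.38 ≈ 1.9865.
c_gold = y_gold − (n+g+δ)·k_gold = 1.9865 − 0.124·6.0877 ≈ 1.2316.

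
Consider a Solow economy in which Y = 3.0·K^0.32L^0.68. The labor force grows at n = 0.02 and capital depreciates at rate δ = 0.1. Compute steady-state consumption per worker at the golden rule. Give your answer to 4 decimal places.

c_gold ≈ 5.4277

Capital per worker breaks even when investment replaces (n + δ)·k; here n + δ = 0.12.
Maximizing c = f(k) − (n+δ)·k gives f'(k) = n+δ, i.e. 0.32·3.0·k^(0.32−1) = 0.12, so k_gold = (0.32·3.0/0.12)^(1/0.68) ≈ 21.2850.
y_gold = 3.0·21.2850^0.32 ≈ 7.9819.
c_gold = y_gold − (n+δ)·k_gold = 7.9819 − 0.12·21.2850 ≈ 5.4277.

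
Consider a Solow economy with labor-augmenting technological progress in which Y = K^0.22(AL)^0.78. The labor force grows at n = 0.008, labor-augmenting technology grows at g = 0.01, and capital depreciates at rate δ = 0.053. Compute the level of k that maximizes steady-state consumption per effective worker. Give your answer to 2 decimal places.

k_gold ≈ 4.26

The effective depreciation rate is n + g + δ = 0.008 + 0.01 + 0.053 = 0.071.
Setting f'(k) = n+g+δ gives 0.22·k^(0.22−1) = 0.071, hence k_gold = (0.22/0.071)^(1/0.78) ≈ 4.2628.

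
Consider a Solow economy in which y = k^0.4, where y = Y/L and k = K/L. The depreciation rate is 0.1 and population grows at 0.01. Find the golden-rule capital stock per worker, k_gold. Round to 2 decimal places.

The effective depreciation rate is n + δ = 0.01 + 0.1 = 0.11.
Golden rule sets MPK = n+δ: 0.4·k^(0.4−1) = 0.11, so k_gold = (0.4/0.11)^(1/0.6) ≈ 8.5990.

k_gold ≈ 8.60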